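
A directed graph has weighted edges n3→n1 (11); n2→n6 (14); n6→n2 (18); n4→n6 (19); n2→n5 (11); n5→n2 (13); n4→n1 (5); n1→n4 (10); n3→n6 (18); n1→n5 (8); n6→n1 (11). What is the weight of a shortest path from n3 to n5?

Paths from n3 to n5:
n3→n6→n1→n5: 18 + 11 + 8 = 37
n3→n1→n5: 11 + 8 = 19
n3→n6→n2→n5: 18 + 18 + 11 = 47
n3→n1→n4→n6→n2→n5: 11 + 10 + 19 + 18 + 11 = 69
The minimum is 19.

19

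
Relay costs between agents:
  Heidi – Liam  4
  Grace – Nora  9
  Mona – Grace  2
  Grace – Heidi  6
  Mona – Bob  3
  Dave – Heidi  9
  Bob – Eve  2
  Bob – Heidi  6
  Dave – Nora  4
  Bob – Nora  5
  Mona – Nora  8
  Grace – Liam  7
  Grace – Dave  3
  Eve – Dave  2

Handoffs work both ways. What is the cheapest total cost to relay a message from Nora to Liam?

Checking several routes:
Nora-Grace-Liam: 9 + 7 = 16
Nora-Dave-Grace-Liam: 4 + 3 + 7 = 14
Nora-Dave-Heidi-Liam: 4 + 9 + 4 = 17
Nora-Bob-Heidi-Liam: 5 + 6 + 4 = 15
Nora-Dave-Grace-Heidi-Liam: 4 + 3 + 6 + 4 = 17
Shortest: 14.

14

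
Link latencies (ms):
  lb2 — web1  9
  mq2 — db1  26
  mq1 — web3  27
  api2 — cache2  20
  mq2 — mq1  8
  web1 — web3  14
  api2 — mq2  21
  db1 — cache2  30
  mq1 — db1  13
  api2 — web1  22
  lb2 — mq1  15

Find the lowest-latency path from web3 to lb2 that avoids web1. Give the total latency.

42

Paths from web3 to lb2 avoiding web1:
web3-mq1-lb2: 27 + 15 = 42
Best route has total 42 ms.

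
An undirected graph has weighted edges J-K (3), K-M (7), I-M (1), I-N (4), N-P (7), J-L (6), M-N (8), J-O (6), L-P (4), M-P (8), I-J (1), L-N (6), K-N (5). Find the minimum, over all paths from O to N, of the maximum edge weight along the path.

6

A few of the O→N routes:
O → J → K → N: max(6, 3, 5) = 6
O → J → K → M → I → N: max(6, 3, 7, 1, 4) = 7
O → J → L → N: max(6, 6, 6) = 6
O → J → I → N: max(6, 1, 4) = 6
The minimum achievable maximum is 6.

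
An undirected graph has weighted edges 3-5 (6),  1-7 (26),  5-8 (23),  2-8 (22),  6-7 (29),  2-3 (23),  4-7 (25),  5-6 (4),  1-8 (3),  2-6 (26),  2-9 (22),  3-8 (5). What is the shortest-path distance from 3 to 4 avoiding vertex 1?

64

Routes from 3 to 4 avoiding 1:
3 -> 8 -> 5 -> 6 -> 7 -> 4: 5 + 23 + 4 + 29 + 25 = 86
3 -> 8 -> 2 -> 6 -> 7 -> 4: 5 + 22 + 26 + 29 + 25 = 107
3 -> 5 -> 8 -> 2 -> 6 -> 7 -> 4: 6 + 23 + 22 + 26 + 29 + 25 = 131
3 -> 5 -> 6 -> 7 -> 4: 6 + 4 + 29 + 25 = 64
3 -> 2 -> 8 -> 5 -> 6 -> 7 -> 4: 23 + 22 + 23 + 4 + 29 + 25 = 126
3 -> 2 -> 6 -> 7 -> 4: 23 + 26 + 29 + 25 = 103
Best route has total 64.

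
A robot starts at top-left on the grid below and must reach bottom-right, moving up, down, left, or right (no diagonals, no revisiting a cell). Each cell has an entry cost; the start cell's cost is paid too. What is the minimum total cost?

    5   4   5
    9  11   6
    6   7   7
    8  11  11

Cheapest: [0,0]→[0,1]→[0,2]→[1,2]→[2,2]→[3,2]
  5 + 4 + 5 + 6 + 7 + 11 = 38

38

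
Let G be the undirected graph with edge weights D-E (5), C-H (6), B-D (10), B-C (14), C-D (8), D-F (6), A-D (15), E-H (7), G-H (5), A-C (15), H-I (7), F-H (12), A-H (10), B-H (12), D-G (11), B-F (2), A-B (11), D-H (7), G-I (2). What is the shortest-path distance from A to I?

17

A few of the A→I routes:
A -> H -> I: 10 + 7 = 17
A -> C -> H -> G -> I: 15 + 6 + 5 + 2 = 28
A -> D -> G -> I: 15 + 11 + 2 = 28
A -> H -> G -> I: 10 + 5 + 2 = 17
A -> C -> H -> I: 15 + 6 + 7 = 28
Shortest: 17.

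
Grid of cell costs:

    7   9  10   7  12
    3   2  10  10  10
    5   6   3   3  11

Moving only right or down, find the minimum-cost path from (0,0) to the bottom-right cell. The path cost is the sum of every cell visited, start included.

35

Best path: (0,0)→(1,0)→(1,1)→(2,1)→(2,2)→(2,3)→(2,4)
Cost: 7 + 3 + 2 + 6 + 3 + 3 + 11 = 35
For comparison, the top-then-right route costs 66.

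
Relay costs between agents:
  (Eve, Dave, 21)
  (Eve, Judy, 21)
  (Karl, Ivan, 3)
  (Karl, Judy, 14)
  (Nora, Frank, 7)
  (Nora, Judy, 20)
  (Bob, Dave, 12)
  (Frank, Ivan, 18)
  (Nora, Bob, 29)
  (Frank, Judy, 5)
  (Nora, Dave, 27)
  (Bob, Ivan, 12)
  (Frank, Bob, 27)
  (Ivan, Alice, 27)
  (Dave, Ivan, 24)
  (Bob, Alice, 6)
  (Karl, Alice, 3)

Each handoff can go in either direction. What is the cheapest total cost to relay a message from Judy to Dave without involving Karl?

39

A few of the Judy→Dave routes:
Judy→Frank→Bob→Dave: 5 + 27 + 12 = 44
Judy→Frank→Ivan→Dave: 5 + 18 + 24 = 47
Judy→Nora→Dave: 20 + 27 = 47
Judy→Frank→Ivan→Bob→Dave: 5 + 18 + 12 + 12 = 47
Judy→Eve→Dave: 21 + 21 = 42
Judy→Frank→Nora→Dave: 5 + 7 + 27 = 39
Best route has total 39.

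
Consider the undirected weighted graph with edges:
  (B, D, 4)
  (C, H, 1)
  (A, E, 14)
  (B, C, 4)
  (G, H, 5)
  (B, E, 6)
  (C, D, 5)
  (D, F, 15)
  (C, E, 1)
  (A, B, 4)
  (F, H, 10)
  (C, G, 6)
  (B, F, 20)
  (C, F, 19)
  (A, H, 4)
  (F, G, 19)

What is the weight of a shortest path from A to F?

14

Comparing a few candidate routes:
A -> B -> E -> C -> H -> F: 4 + 6 + 1 + 1 + 10 = 22
A -> B -> C -> H -> F: 4 + 4 + 1 + 10 = 19
A -> H -> F: 4 + 10 = 14
A -> B -> D -> F: 4 + 4 + 15 = 23
The minimum is 14.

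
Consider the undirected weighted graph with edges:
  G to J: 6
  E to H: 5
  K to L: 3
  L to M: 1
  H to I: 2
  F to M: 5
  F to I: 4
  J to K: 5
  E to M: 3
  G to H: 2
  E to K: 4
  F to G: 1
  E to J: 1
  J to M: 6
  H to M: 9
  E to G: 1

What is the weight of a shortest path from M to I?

8

Comparing a few candidate routes:
M-E-G-H-I: 3 + 1 + 2 + 2 = 8
M-E-G-F-I: 3 + 1 + 1 + 4 = 9
M-F-I: 5 + 4 = 9
M-F-G-H-I: 5 + 1 + 2 + 2 = 10
Best route has total 8.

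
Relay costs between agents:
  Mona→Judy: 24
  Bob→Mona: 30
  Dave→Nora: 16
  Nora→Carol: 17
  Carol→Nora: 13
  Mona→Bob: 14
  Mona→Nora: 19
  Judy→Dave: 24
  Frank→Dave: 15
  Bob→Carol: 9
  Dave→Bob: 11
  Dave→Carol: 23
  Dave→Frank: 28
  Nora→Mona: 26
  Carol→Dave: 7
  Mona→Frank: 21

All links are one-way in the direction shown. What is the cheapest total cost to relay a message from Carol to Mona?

Candidate routes:
Carol-Dave-Bob-Mona: 7 + 11 + 30 = 48
Carol-Dave-Nora-Mona: 7 + 16 + 26 = 49
Carol-Nora-Mona: 13 + 26 = 39
The minimum is 39.

39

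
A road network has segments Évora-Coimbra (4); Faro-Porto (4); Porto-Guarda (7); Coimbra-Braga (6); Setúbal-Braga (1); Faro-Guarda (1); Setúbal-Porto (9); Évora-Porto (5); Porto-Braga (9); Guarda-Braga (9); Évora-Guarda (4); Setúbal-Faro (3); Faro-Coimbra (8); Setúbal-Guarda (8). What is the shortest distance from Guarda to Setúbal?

Comparing a few candidate routes:
Guarda→Setúbal: 8
Guarda→Faro→Porto→Setúbal: 1 + 4 + 9 = 14
Guarda→Évora→Coimbra→Braga→Setúbal: 4 + 4 + 6 + 1 = 15
Guarda→Porto→Faro→Setúbal: 7 + 4 + 3 = 14
Guarda→Braga→Setúbal: 9 + 1 = 10
Guarda→Faro→Setúbal: 1 + 3 = 4
Shortest: 4 mi.

4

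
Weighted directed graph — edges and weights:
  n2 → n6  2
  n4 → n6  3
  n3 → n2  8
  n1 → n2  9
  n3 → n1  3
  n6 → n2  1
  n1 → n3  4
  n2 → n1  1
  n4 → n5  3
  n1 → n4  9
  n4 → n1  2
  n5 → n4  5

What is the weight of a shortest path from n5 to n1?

7

Paths from n5 to n1:
n5 → n4 → n6 → n2 → n1: 5 + 3 + 1 + 1 = 10
n5 → n4 → n1: 5 + 2 = 7
Best route has total 7.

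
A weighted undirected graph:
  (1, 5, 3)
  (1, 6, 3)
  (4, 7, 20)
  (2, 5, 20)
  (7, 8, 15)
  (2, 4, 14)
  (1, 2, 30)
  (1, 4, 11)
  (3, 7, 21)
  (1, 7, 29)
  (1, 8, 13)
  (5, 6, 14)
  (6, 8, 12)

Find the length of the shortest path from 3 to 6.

48

Comparing a few candidate routes:
3 → 7 → 8 → 1 → 6: 21 + 15 + 13 + 3 = 52
3 → 7 → 8 → 6: 21 + 15 + 12 = 48
3 → 7 → 4 → 1 → 6: 21 + 20 + 11 + 3 = 55
3 → 7 → 1 → 6: 21 + 29 + 3 = 53
Best route has total 48.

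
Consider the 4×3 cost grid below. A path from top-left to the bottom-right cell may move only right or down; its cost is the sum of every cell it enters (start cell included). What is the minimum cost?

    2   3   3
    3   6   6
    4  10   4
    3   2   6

20

Cheapest: (0,0)→(1,0)→(2,0)→(3,0)→(3,1)→(3,2)
  2 + 3 + 4 + 3 + 2 + 6 = 20
For comparison, the top-then-right route costs 24.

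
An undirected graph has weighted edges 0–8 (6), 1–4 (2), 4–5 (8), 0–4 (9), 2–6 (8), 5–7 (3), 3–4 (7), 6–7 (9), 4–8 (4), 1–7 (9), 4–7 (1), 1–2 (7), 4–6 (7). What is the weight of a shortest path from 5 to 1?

6

A few of the 5→1 routes:
5 - 7 - 1: 3 + 9 = 12
5 - 7 - 4 - 1: 3 + 1 + 2 = 6
5 - 4 - 1: 8 + 2 = 10
The minimum is 6.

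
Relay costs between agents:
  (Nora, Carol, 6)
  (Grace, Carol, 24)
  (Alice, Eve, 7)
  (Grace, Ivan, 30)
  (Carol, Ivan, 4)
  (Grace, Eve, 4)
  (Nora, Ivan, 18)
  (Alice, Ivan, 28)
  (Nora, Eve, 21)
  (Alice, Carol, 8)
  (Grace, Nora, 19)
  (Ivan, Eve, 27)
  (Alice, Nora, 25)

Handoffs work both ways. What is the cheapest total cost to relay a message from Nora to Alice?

14

Some routes from Nora to Alice:
Nora -> Eve -> Alice: 21 + 7 = 28
Nora -> Ivan -> Carol -> Alice: 18 + 4 + 8 = 30
Nora -> Carol -> Alice: 6 + 8 = 14
Nora -> Alice: 25
Nora -> Grace -> Eve -> Alice: 19 + 4 + 7 = 30
The minimum is 14.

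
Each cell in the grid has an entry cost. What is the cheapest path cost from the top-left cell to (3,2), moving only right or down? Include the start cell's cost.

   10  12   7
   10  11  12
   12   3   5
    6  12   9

One optimal route is (0,0) (1,0) (1,1) (2,1) (2,2) (3,2).
Its cost is 10 + 10 + 11 + 3 + 5 + 9 = 48.
(Top row then right column would cost 55.)

48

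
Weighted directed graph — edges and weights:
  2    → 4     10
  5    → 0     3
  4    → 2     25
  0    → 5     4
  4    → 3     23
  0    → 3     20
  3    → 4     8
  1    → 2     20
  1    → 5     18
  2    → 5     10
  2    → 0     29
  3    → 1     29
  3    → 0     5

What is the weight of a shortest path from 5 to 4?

Candidate routes:
5→0→3→1→2→4: 3 + 20 + 29 + 20 + 10 = 82
5→0→3→4: 3 + 20 + 8 = 31
Shortest: 31.

31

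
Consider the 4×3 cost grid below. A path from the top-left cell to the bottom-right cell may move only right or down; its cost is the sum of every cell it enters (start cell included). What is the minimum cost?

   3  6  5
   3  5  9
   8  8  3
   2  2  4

Best path: [0,0] → [1,0] → [2,0] → [3,0] → [3,1] → [3,2]
Cost: 3 + 3 + 8 + 2 + 2 + 4 = 22
(Top row then right column would cost 30.)

22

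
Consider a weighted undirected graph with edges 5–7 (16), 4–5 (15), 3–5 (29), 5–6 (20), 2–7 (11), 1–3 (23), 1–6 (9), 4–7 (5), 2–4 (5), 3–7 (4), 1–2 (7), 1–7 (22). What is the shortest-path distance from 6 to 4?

21

A few of the 6→4 routes:
6 → 1 → 7 → 4: 9 + 22 + 5 = 36
6 → 5 → 4: 20 + 15 = 35
6 → 5 → 7 → 4: 20 + 16 + 5 = 41
6 → 1 → 2 → 7 → 4: 9 + 7 + 11 + 5 = 32
6 → 1 → 3 → 7 → 4: 9 + 23 + 4 + 5 = 41
6 → 1 → 2 → 4: 9 + 7 + 5 = 21
Shortest: 21.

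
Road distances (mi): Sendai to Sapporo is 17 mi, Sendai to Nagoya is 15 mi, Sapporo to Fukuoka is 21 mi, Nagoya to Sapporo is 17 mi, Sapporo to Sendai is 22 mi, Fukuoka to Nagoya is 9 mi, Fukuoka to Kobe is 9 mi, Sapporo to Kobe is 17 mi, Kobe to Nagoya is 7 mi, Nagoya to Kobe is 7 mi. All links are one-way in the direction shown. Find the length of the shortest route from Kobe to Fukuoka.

Routes from Kobe to Fukuoka:
Kobe → Nagoya → Sapporo → Fukuoka: 7 + 17 + 21 = 45
The minimum is 45 mi.

45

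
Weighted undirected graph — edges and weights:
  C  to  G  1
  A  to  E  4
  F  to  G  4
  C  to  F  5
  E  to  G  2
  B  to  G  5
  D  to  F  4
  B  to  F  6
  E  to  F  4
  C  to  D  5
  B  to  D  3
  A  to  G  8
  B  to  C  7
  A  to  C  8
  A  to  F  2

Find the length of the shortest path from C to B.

6

A few of the C→B routes:
C -> B: 7
C -> F -> B: 5 + 6 = 11
C -> G -> F -> D -> B: 1 + 4 + 4 + 3 = 12
C -> G -> B: 1 + 5 = 6
C -> G -> F -> B: 1 + 4 + 6 = 11
C -> D -> B: 5 + 3 = 8
Best route has total 6.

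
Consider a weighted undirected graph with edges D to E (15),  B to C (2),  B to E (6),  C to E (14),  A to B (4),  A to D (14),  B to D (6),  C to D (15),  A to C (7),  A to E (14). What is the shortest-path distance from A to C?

6

Checking several routes:
A - D - B - C: 14 + 6 + 2 = 22
A - B - C: 4 + 2 = 6
A - C: 7
The minimum is 6.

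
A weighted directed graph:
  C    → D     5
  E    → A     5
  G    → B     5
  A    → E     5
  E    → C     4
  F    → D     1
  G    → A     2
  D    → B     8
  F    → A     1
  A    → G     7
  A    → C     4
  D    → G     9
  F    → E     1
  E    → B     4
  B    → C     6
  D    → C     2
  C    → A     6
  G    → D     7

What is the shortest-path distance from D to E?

Candidate routes:
D -> B -> C -> A -> E: 8 + 6 + 6 + 5 = 25
D -> G -> A -> E: 9 + 2 + 5 = 16
D -> G -> B -> C -> A -> E: 9 + 5 + 6 + 6 + 5 = 31
D -> C -> A -> E: 2 + 6 + 5 = 13
Shortest: 13.

13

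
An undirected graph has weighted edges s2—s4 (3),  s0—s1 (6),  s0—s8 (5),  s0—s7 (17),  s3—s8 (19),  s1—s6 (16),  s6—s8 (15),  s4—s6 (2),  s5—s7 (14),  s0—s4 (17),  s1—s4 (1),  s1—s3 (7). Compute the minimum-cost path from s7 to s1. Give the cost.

23

Comparing a few candidate routes:
s7 - s0 - s8 - s6 - s4 - s1: 17 + 5 + 15 + 2 + 1 = 40
s7 - s0 - s4 - s1: 17 + 17 + 1 = 35
s7 - s0 - s1: 17 + 6 = 23
s7 - s0 - s8 - s3 - s1: 17 + 5 + 19 + 7 = 48
Shortest: 23.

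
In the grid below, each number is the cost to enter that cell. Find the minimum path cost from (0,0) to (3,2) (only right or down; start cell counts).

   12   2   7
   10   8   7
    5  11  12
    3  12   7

Take r0c0 -> r0c1 -> r0c2 -> r1c2 -> r2c2 -> r3c2 for a total of 12 + 2 + 7 + 7 + 12 + 7 = 47.

47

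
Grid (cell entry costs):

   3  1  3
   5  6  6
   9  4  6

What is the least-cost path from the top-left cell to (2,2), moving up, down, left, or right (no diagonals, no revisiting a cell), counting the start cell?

Cheapest: (0,0)→(0,1)→(0,2)→(1,2)→(2,2)
  3 + 1 + 3 + 6 + 6 = 19

19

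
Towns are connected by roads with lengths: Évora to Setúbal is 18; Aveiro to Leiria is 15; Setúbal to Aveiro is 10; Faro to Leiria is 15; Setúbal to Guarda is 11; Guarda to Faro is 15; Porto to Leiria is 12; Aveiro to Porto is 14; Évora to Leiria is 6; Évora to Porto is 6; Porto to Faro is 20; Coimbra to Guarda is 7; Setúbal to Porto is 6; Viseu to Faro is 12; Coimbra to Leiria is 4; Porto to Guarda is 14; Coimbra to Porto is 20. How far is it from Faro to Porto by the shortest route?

Comparing a few candidate routes:
Faro -> Porto: 20
Faro -> Leiria -> Évora -> Porto: 15 + 6 + 6 = 27
Faro -> Guarda -> Coimbra -> Leiria -> Porto: 15 + 7 + 4 + 12 = 38
Faro -> Leiria -> Porto: 15 + 12 = 27
Faro -> Guarda -> Setúbal -> Porto: 15 + 11 + 6 = 32
Faro -> Guarda -> Porto: 15 + 14 = 29
The minimum is 20.

20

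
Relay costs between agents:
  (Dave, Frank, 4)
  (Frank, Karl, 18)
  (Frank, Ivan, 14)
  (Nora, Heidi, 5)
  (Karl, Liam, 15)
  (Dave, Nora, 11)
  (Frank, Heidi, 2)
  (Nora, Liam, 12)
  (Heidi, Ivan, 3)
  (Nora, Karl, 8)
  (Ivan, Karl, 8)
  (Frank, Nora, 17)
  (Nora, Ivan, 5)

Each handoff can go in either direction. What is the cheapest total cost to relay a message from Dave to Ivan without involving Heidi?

A few of the Dave→Ivan routes:
Dave - Frank - Ivan: 4 + 14 = 18
Dave - Nora - Ivan: 11 + 5 = 16
Dave - Frank - Nora - Ivan: 4 + 17 + 5 = 26
Shortest: 16.

16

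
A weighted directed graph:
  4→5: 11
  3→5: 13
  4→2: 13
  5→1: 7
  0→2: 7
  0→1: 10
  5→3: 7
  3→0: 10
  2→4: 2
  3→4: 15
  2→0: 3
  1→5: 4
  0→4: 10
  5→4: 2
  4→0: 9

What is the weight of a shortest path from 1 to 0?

Some routes from 1 to 0:
1 - 5 - 4 - 2 - 0: 4 + 2 + 13 + 3 = 22
1 - 5 - 3 - 0: 4 + 7 + 10 = 21
1 - 5 - 3 - 4 - 0: 4 + 7 + 15 + 9 = 35
1 - 5 - 4 - 0: 4 + 2 + 9 = 15
The minimum is 15.

15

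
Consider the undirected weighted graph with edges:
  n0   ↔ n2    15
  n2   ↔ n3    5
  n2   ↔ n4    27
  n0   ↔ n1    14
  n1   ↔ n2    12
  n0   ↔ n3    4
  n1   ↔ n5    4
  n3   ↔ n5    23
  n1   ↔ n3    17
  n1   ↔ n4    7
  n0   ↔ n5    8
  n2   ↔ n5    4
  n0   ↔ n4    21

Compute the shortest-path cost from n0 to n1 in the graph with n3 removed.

12

Some routes from n0 to n1 avoiding n3:
n0 - n5 - n2 - n1: 8 + 4 + 12 = 24
n0 - n5 - n1: 8 + 4 = 12
n0 - n1: 14
n0 - n2 - n5 - n1: 15 + 4 + 4 = 23
The minimum is 12.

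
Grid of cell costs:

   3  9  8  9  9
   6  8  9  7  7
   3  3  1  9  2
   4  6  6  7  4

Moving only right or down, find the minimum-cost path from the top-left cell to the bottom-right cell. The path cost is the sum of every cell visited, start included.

Path (0,0) -> (1,0) -> (2,0) -> (2,1) -> (2,2) -> (2,3) -> (2,4) -> (3,4): 3 + 6 + 3 + 3 + 1 + 9 + 2 + 4 = 31.

31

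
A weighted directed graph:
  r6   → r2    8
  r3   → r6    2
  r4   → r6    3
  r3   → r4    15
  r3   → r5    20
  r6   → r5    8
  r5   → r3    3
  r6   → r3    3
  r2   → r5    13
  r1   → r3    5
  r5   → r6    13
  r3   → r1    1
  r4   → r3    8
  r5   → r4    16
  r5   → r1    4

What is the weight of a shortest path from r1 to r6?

Routes from r1 to r6:
r1→r3→r5→r4→r6: 5 + 20 + 16 + 3 = 44
r1→r3→r5→r6: 5 + 20 + 13 = 38
r1→r3→r6: 5 + 2 = 7
r1→r3→r4→r6: 5 + 15 + 3 = 23
The minimum is 7.

7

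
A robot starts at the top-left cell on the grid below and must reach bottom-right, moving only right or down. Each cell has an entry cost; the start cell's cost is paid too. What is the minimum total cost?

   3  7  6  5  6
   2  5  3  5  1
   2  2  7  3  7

26

Path (0,0) (1,0) (1,1) (1,2) (1,3) (1,4) (2,4): 3 + 2 + 5 + 3 + 5 + 1 + 7 = 26.
(Top row then right column would cost 35.)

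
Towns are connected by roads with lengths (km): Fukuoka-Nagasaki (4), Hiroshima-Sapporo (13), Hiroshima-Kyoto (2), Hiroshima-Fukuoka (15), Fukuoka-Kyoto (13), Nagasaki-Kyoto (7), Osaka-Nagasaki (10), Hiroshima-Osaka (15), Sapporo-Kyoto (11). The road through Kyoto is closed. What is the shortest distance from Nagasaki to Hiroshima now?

19

Candidate routes:
Nagasaki -> Fukuoka -> Hiroshima: 4 + 15 = 19
Nagasaki -> Osaka -> Hiroshima: 10 + 15 = 25
Shortest: 19 km.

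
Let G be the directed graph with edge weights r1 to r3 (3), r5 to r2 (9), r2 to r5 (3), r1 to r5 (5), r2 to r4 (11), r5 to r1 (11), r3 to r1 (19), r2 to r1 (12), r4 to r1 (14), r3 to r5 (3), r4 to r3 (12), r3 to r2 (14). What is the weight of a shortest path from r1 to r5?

5

Candidate routes:
r1-r3-r2-r5: 3 + 14 + 3 = 20
r1-r3-r5: 3 + 3 = 6
r1-r5: 5
Shortest: 5.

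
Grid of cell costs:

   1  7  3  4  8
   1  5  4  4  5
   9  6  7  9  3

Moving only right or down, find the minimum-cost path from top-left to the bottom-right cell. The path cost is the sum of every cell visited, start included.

Best path: [0,0] [1,0] [1,1] [1,2] [1,3] [1,4] [2,4]
Cost: 1 + 1 + 5 + 4 + 4 + 5 + 3 = 23

23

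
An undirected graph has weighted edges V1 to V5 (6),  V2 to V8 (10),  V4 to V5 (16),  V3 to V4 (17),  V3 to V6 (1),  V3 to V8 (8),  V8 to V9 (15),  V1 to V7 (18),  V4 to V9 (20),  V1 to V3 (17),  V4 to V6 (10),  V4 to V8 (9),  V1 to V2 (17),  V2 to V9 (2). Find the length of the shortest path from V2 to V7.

35

A few of the V2→V7 routes:
V2→V8→V4→V6→V3→V1→V7: 10 + 9 + 10 + 1 + 17 + 18 = 65
V2→V1→V7: 17 + 18 = 35
V2→V9→V4→V5→V1→V7: 2 + 20 + 16 + 6 + 18 = 62
V2→V9→V8→V3→V1→V7: 2 + 15 + 8 + 17 + 18 = 60
V2→V8→V4→V5→V1→V7: 10 + 9 + 16 + 6 + 18 = 59
V2→V8→V3→V1→V7: 10 + 8 + 17 + 18 = 53
The minimum is 35.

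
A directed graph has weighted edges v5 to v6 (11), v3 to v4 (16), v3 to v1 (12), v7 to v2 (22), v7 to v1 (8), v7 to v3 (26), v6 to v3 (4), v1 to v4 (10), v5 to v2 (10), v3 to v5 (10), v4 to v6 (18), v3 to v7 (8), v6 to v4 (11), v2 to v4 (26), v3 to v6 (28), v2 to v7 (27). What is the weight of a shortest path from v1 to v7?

40

Paths from v1 to v7:
v1 → v4 → v6 → v3 → v5 → v2 → v7: 10 + 18 + 4 + 10 + 10 + 27 = 79
v1 → v4 → v6 → v3 → v7: 10 + 18 + 4 + 8 = 40
The minimum is 40.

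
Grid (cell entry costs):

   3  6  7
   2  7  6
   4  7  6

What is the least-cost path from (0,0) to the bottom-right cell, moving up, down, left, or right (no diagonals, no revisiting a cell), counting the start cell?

22

Take r0c0 -> r1c0 -> r2c0 -> r2c1 -> r2c2 for a total of 3 + 2 + 4 + 7 + 6 = 22.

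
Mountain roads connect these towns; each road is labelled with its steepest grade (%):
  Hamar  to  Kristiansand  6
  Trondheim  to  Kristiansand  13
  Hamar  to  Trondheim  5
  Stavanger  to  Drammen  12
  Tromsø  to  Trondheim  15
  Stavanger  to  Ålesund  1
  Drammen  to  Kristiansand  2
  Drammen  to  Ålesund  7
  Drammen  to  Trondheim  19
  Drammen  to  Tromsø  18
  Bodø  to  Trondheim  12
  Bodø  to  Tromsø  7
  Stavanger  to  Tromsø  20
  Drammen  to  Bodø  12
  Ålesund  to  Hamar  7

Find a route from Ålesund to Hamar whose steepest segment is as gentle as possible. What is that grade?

Checking several routes:
Ålesund - Drammen - Kristiansand - Hamar: max(7, 2, 6) = 7
Ålesund - Drammen - Bodø - Trondheim - Hamar: max(7, 12, 12, 5) = 12
Ålesund - Stavanger - Drammen - Kristiansand - Hamar: max(1, 12, 2, 6) = 12
Ålesund - Hamar: max(7) = 7
Ålesund - Stavanger - Drammen - Bodø - Trondheim - Hamar: max(1, 12, 12, 12, 5) = 12
Smallest bottleneck: 7%.

7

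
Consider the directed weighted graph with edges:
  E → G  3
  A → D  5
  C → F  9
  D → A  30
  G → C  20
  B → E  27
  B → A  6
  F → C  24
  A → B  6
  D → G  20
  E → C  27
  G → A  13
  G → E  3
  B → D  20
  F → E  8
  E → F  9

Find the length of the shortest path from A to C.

45

Comparing a few candidate routes:
A → D → G → E → C: 5 + 20 + 3 + 27 = 55
A → D → G → C: 5 + 20 + 20 = 45
A → B → E → G → C: 6 + 27 + 3 + 20 = 56
The minimum is 45.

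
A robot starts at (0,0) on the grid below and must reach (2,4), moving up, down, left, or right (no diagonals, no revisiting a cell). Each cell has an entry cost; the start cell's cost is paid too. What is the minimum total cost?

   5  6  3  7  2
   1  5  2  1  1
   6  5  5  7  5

20

Cheapest: [0,0]→[1,0]→[1,1]→[1,2]→[1,3]→[1,4]→[2,4]
  5 + 1 + 5 + 2 + 1 + 1 + 5 = 20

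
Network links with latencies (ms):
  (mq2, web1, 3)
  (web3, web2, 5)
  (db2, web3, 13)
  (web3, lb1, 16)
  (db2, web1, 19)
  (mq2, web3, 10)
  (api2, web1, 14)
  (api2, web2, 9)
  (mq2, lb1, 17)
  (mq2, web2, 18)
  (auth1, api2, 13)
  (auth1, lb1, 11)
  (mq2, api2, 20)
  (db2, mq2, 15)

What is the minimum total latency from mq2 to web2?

15

Comparing a few candidate routes:
mq2-web1-api2-web2: 3 + 14 + 9 = 26
mq2-api2-web2: 20 + 9 = 29
mq2-web3-web2: 10 + 5 = 15
mq2-web2: 18
The minimum is 15 ms.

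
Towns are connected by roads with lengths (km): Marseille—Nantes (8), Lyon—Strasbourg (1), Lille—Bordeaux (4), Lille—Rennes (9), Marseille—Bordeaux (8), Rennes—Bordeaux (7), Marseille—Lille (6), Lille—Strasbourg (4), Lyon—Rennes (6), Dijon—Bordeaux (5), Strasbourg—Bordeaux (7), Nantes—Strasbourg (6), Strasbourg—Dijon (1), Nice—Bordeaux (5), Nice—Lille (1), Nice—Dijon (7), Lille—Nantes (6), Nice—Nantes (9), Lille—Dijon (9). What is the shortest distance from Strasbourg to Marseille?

10

A few of the Strasbourg→Marseille routes:
Strasbourg→Lille→Marseille: 4 + 6 = 10
Strasbourg→Dijon→Bordeaux→Marseille: 1 + 5 + 8 = 14
Strasbourg→Bordeaux→Marseille: 7 + 8 = 15
Strasbourg→Nantes→Marseille: 6 + 8 = 14
Shortest: 10 km.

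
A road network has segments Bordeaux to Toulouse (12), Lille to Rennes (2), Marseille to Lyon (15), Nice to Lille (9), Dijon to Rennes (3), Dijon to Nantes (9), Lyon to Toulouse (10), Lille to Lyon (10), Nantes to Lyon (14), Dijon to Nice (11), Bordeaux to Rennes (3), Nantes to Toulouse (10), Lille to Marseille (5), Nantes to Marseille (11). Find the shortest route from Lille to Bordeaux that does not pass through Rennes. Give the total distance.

32

Comparing a few candidate routes:
Lille -> Lyon -> Toulouse -> Bordeaux: 10 + 10 + 12 = 32
Lille -> Nice -> Dijon -> Nantes -> Toulouse -> Bordeaux: 9 + 11 + 9 + 10 + 12 = 51
Lille -> Lyon -> Nantes -> Toulouse -> Bordeaux: 10 + 14 + 10 + 12 = 46
Lille -> Marseille -> Lyon -> Toulouse -> Bordeaux: 5 + 15 + 10 + 12 = 42
Lille -> Marseille -> Nantes -> Toulouse -> Bordeaux: 5 + 11 + 10 + 12 = 38
Best route has total 32.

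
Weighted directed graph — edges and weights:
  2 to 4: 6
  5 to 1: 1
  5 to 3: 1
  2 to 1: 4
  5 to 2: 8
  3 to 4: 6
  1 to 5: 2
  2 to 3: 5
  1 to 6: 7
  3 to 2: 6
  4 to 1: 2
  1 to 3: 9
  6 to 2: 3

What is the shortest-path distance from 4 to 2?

Candidate routes:
4→1→5→3→2: 2 + 2 + 1 + 6 = 11
4→1→6→2: 2 + 7 + 3 = 12
4→1→3→2: 2 + 9 + 6 = 17
4→1→5→2: 2 + 2 + 8 = 12
The minimum is 11.

11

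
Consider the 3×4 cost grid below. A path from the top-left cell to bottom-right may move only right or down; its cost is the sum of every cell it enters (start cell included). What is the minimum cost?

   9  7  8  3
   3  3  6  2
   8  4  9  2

25

One optimal route is [0,0] [1,0] [1,1] [1,2] [1,3] [2,3].
Its cost is 9 + 3 + 3 + 6 + 2 + 2 = 25.
For comparison, the top-then-right route costs 31.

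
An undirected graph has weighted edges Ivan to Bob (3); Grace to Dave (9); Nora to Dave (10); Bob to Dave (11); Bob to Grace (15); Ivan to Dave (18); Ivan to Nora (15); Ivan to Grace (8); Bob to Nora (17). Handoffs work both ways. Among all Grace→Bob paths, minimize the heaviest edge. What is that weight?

Comparing a few candidate routes:
Grace→Dave→Nora→Ivan→Bob: max(9, 10, 15, 3) = 15
Grace→Ivan→Bob: max(8, 3) = 8
Grace→Dave→Bob: max(9, 11) = 11
Smallest bottleneck: 8.

8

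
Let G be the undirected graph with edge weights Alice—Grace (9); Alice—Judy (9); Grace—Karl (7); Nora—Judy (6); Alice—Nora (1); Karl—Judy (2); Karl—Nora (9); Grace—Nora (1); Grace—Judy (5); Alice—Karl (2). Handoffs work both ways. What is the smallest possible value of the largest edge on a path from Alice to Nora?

Checking several routes:
Alice → Karl → Judy → Grace → Nora: max(2, 2, 5, 1) = 5
Alice → Karl → Judy → Nora: max(2, 2, 6) = 6
Alice → Karl → Grace → Judy → Nora: max(2, 7, 5, 6) = 7
Alice → Nora: max(1) = 1
Smallest bottleneck: 1.

1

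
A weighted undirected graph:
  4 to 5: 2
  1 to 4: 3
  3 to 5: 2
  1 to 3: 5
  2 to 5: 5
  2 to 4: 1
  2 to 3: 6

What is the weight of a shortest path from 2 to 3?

Candidate routes:
2 -> 4 -> 5 -> 3: 1 + 2 + 2 = 5
2 -> 5 -> 4 -> 1 -> 3: 5 + 2 + 3 + 5 = 15
2 -> 5 -> 3: 5 + 2 = 7
2 -> 4 -> 1 -> 3: 1 + 3 + 5 = 9
2 -> 3: 6
Shortest: 5.

5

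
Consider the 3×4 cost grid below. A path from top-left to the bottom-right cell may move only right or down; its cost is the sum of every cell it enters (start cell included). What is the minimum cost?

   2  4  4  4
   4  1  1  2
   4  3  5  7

17

Path (0,0)→(0,1)→(1,1)→(1,2)→(1,3)→(2,3): 2 + 4 + 1 + 1 + 2 + 7 = 17.
(Top row then right column would cost 23.)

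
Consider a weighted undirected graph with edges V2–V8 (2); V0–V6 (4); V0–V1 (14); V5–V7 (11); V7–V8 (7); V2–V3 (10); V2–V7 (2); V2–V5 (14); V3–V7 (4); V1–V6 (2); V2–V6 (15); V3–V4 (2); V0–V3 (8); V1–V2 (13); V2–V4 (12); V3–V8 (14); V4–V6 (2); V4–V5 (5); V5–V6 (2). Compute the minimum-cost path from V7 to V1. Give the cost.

A few of the V7→V1 routes:
V7→V3→V4→V5→V6→V1: 4 + 2 + 5 + 2 + 2 = 15
V7→V5→V6→V1: 11 + 2 + 2 = 15
V7→V2→V1: 2 + 13 = 15
V7→V3→V4→V6→V1: 4 + 2 + 2 + 2 = 10
V7→V2→V4→V6→V1: 2 + 12 + 2 + 2 = 18
Shortest: 10.

10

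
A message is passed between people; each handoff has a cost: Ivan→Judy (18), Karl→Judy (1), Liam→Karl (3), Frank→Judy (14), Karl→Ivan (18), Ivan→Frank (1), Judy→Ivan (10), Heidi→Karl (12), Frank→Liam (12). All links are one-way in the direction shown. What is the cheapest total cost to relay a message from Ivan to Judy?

15

Paths from Ivan to Judy:
Ivan-Frank-Judy: 1 + 14 = 15
Ivan-Judy: 18
Ivan-Frank-Liam-Karl-Judy: 1 + 12 + 3 + 1 = 17
The minimum is 15.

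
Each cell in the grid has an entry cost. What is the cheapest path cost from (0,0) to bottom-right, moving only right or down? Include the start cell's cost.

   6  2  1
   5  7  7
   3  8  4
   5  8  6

Cheapest: [0,0]→[0,1]→[0,2]→[1,2]→[2,2]→[3,2]
  6 + 2 + 1 + 7 + 4 + 6 = 26

26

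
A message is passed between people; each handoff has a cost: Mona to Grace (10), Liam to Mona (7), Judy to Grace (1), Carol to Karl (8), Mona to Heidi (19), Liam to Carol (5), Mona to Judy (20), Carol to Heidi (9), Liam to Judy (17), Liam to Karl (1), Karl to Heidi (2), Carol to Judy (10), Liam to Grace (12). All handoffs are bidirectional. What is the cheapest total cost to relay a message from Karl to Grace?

13

A few of the Karl→Grace routes:
Karl-Liam-Mona-Grace: 1 + 7 + 10 = 18
Karl-Liam-Grace: 1 + 12 = 13
Karl-Liam-Carol-Judy-Grace: 1 + 5 + 10 + 1 = 17
Shortest: 13.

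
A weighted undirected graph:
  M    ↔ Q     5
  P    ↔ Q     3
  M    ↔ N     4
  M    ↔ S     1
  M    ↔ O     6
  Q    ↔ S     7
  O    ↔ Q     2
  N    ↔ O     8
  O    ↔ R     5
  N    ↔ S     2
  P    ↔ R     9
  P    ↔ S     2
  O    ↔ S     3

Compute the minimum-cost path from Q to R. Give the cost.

Comparing a few candidate routes:
Q → M → S → O → R: 5 + 1 + 3 + 5 = 14
Q → P → R: 3 + 9 = 12
Q → O → R: 2 + 5 = 7
Q → P → S → O → R: 3 + 2 + 3 + 5 = 13
Best route has total 7.

7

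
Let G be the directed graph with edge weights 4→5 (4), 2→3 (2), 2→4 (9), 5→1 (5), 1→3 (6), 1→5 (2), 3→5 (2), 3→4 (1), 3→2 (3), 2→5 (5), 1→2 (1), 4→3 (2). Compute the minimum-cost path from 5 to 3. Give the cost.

Candidate routes:
5 -> 1 -> 2 -> 4 -> 3: 5 + 1 + 9 + 2 = 17
5 -> 1 -> 2 -> 3: 5 + 1 + 2 = 8
5 -> 1 -> 3: 5 + 6 = 11
Shortest: 8.

8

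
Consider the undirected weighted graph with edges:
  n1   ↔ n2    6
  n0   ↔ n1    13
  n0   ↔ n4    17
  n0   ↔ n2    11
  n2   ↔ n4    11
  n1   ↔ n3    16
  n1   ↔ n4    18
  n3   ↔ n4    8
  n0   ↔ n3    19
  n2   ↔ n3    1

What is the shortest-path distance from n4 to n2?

A few of the n4→n2 routes:
n4→n3→n2: 8 + 1 = 9
n4→n0→n2: 17 + 11 = 28
n4→n1→n2: 18 + 6 = 24
n4→n2: 11
Best route has total 9.

9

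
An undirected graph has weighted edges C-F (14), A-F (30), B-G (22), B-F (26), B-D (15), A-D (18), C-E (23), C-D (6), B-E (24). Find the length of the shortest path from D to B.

15

Comparing a few candidate routes:
D - C - E - B: 6 + 23 + 24 = 53
D - C - F - B: 6 + 14 + 26 = 46
D - B: 15
D - A - F - B: 18 + 30 + 26 = 74
The minimum is 15.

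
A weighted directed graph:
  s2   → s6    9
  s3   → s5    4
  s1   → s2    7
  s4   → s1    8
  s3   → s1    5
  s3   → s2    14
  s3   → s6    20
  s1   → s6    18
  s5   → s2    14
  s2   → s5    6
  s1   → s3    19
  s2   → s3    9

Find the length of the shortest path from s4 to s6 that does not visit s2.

26

Candidate routes:
s4-s1-s3-s6: 8 + 19 + 20 = 47
s4-s1-s6: 8 + 18 = 26
Best route has total 26.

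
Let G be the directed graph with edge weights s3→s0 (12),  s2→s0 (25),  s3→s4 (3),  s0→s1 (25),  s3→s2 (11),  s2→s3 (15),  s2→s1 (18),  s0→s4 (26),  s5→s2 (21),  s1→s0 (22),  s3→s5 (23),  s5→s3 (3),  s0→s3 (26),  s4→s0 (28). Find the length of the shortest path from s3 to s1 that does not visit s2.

Candidate routes:
s3 - s4 - s0 - s1: 3 + 28 + 25 = 56
s3 - s0 - s1: 12 + 25 = 37
Shortest: 37.

37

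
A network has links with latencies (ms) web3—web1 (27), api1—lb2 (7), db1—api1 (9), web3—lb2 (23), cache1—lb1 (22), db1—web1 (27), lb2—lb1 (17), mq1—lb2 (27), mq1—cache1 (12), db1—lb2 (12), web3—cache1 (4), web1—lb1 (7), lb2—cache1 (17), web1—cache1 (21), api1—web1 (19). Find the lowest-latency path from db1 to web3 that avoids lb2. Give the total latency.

52

Comparing a few candidate routes:
db1 -> web1 -> cache1 -> web3: 27 + 21 + 4 = 52
db1 -> api1 -> web1 -> web3: 9 + 19 + 27 = 55
db1 -> web1 -> web3: 27 + 27 = 54
db1 -> api1 -> web1 -> cache1 -> web3: 9 + 19 + 21 + 4 = 53
Best route has total 52 ms.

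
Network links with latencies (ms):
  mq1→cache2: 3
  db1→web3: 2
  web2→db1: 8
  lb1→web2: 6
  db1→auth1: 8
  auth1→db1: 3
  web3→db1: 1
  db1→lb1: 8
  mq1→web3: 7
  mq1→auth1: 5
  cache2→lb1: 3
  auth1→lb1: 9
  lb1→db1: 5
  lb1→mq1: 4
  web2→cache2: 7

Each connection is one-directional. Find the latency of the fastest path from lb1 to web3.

Paths from lb1 to web3:
lb1-db1-web3: 5 + 2 = 7
lb1-web2-db1-web3: 6 + 8 + 2 = 16
lb1-mq1-auth1-db1-web3: 4 + 5 + 3 + 2 = 14
lb1-mq1-web3: 4 + 7 = 11
The minimum is 7 ms.

7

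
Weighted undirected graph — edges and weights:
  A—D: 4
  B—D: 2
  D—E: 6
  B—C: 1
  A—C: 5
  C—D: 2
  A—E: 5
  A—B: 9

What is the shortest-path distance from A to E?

Comparing a few candidate routes:
A - E: 5
A - C - D - E: 5 + 2 + 6 = 13
A - D - E: 4 + 6 = 10
The minimum is 5.

5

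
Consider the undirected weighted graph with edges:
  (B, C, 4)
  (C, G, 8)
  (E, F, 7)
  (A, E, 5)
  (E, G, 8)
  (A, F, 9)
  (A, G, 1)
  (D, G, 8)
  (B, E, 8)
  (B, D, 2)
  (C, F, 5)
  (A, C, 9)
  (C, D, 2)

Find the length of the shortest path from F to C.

5

A few of the F→C routes:
F - A - G - C: 9 + 1 + 8 = 18
F - C: 5
F - E - B - C: 7 + 8 + 4 = 19
F - A - C: 9 + 9 = 18
Shortest: 5.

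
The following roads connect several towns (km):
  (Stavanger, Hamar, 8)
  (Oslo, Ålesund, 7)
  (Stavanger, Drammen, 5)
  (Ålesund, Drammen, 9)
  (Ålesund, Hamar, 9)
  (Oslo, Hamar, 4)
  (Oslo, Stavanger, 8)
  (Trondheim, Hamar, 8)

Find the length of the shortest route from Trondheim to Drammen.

21

Checking several routes:
Trondheim -> Hamar -> Stavanger -> Drammen: 8 + 8 + 5 = 21
Trondheim -> Hamar -> Ålesund -> Drammen: 8 + 9 + 9 = 26
Trondheim -> Hamar -> Oslo -> Stavanger -> Drammen: 8 + 4 + 8 + 5 = 25
Shortest: 21 km.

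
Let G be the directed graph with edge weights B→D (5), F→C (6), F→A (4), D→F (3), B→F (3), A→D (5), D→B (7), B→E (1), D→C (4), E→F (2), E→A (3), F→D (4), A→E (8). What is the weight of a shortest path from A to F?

8

Routes from A to F:
A -> D -> B -> F: 5 + 7 + 3 = 15
A -> E -> F: 8 + 2 = 10
A -> D -> F: 5 + 3 = 8
A -> D -> B -> E -> F: 5 + 7 + 1 + 2 = 15
The minimum is 8.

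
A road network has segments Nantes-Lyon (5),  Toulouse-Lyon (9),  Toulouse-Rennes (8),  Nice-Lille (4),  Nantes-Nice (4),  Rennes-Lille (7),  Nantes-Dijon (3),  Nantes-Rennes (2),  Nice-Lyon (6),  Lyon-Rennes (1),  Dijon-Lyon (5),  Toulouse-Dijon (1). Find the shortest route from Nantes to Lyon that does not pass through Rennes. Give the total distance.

Routes from Nantes to Lyon avoiding Rennes:
Nantes - Dijon - Lyon: 3 + 5 = 8
Nantes - Dijon - Toulouse - Lyon: 3 + 1 + 9 = 13
Nantes - Lyon: 5
Nantes - Nice - Lyon: 4 + 6 = 10
Best route has total 5 km.

5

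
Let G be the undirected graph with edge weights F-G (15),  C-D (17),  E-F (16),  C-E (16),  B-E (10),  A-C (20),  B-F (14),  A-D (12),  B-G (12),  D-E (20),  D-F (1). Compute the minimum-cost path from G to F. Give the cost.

Checking several routes:
G → B → E → D → F: 12 + 10 + 20 + 1 = 43
G → B → E → F: 12 + 10 + 16 = 38
G → B → F: 12 + 14 = 26
G → B → E → C → D → F: 12 + 10 + 16 + 17 + 1 = 56
G → F: 15
The minimum is 15.

15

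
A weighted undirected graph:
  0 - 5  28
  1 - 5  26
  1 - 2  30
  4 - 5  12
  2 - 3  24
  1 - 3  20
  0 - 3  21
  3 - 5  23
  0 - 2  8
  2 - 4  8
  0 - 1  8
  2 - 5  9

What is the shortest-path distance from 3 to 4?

32

Comparing a few candidate routes:
3→0→2→4: 21 + 8 + 8 = 37
3→5→4: 23 + 12 = 35
3→1→0→2→4: 20 + 8 + 8 + 8 = 44
3→2→4: 24 + 8 = 32
3→5→2→4: 23 + 9 + 8 = 40
3→2→5→4: 24 + 9 + 12 = 45
The minimum is 32.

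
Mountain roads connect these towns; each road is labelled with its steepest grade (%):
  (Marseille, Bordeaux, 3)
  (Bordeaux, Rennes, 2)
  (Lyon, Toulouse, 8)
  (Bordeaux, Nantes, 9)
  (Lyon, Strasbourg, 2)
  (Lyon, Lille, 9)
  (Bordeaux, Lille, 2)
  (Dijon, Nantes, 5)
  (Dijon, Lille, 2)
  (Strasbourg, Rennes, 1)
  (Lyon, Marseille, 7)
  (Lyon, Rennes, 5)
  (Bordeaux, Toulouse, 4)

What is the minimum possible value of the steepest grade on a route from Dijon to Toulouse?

Comparing a few candidate routes:
Dijon -> Lille -> Bordeaux -> Toulouse: max(2, 2, 4) = 4
Dijon -> Lille -> Bordeaux -> Rennes -> Strasbourg -> Lyon -> Toulouse: max(2, 2, 2, 1, 2, 8) = 8
Dijon -> Nantes -> Bordeaux -> Marseille -> Lyon -> Toulouse: max(5, 9, 3, 7, 8) = 9
Dijon -> Lille -> Bordeaux -> Rennes -> Lyon -> Toulouse: max(2, 2, 2, 5, 8) = 8
Dijon -> Lille -> Bordeaux -> Marseille -> Lyon -> Toulouse: max(2, 2, 3, 7, 8) = 8
The minimum achievable maximum is 4%.

4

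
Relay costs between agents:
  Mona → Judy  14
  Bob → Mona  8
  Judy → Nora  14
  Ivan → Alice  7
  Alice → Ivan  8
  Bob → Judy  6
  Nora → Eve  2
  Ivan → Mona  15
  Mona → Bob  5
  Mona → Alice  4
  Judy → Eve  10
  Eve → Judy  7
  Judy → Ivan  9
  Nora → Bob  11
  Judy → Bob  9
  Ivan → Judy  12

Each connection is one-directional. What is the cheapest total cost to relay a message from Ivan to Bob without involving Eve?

Paths from Ivan to Bob avoiding Eve:
Ivan -> Judy -> Nora -> Bob: 12 + 14 + 11 = 37
Ivan -> Mona -> Judy -> Nora -> Bob: 15 + 14 + 14 + 11 = 54
Ivan -> Mona -> Judy -> Bob: 15 + 14 + 9 = 38
Ivan -> Judy -> Bob: 12 + 9 = 21
Ivan -> Mona -> Bob: 15 + 5 = 20
The minimum is 20.

20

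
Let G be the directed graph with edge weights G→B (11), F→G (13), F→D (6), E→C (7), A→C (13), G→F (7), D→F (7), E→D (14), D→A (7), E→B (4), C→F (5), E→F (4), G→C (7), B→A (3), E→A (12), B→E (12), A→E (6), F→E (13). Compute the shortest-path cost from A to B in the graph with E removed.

42

Paths from A to B avoiding E:
A-C-F-G-B: 13 + 5 + 13 + 11 = 42
Shortest: 42.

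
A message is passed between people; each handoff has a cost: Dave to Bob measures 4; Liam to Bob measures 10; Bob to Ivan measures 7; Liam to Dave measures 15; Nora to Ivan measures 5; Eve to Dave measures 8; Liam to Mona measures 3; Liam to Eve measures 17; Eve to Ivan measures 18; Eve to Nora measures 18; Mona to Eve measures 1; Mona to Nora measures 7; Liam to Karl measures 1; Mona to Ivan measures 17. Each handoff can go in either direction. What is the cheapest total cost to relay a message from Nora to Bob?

12

A few of the Nora→Bob routes:
Nora - Mona - Eve - Dave - Bob: 7 + 1 + 8 + 4 = 20
Nora - Mona - Liam - Dave - Bob: 7 + 3 + 15 + 4 = 29
Nora - Eve - Dave - Bob: 18 + 8 + 4 = 30
Nora - Ivan - Bob: 5 + 7 = 12
Nora - Mona - Liam - Bob: 7 + 3 + 10 = 20
Shortest: 12.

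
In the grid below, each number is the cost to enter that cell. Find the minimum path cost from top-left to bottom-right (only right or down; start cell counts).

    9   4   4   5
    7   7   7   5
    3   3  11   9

Take r0c0→r0c1→r0c2→r0c3→r1c3→r2c3 for a total of 9 + 4 + 4 + 5 + 5 + 9 = 36.

36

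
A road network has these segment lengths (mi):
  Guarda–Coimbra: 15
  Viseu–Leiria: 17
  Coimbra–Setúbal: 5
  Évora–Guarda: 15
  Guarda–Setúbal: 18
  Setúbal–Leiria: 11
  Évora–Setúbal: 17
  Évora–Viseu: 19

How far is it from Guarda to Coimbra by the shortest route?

Candidate routes:
Guarda-Coimbra: 15
Guarda-Évora-Viseu-Leiria-Setúbal-Coimbra: 15 + 19 + 17 + 11 + 5 = 67
Guarda-Évora-Setúbal-Coimbra: 15 + 17 + 5 = 37
Guarda-Setúbal-Coimbra: 18 + 5 = 23
Best route has total 15 mi.

15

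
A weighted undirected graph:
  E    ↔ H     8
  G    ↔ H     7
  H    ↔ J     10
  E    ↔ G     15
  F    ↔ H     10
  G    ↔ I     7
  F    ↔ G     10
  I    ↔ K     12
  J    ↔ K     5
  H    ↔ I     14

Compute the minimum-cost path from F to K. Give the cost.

Some routes from F to K:
F -> H -> J -> K: 10 + 10 + 5 = 25
F -> H -> G -> I -> K: 10 + 7 + 7 + 12 = 36
F -> G -> I -> K: 10 + 7 + 12 = 29
F -> G -> H -> J -> K: 10 + 7 + 10 + 5 = 32
Best route has total 25.

25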